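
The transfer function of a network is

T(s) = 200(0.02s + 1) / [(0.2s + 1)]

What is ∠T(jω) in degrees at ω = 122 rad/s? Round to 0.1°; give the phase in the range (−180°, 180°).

-19.9°

At ω = 122 rad/s:
zero (1 + j122·0.02) = 1 + j2.44 → |·| ≈ 2.637, ∠ ≈ 67.71°
pole (1 + j122·0.2) = 1 + j24.4 → |·| ≈ 24.42, ∠ ≈ 87.65°
∠T = (67.71°) − (87.65°) = -19.94°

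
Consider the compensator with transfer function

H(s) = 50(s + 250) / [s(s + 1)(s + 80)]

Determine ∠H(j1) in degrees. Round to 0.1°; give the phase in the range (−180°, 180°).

At s = jω = j1:
zero (s+250): 250 + j1 → |·| = √(250²+1²) = √62501 ≈ 250, ∠ = arctan(1/250) ≈ 0.23°
pole (s+1): 1 + j1 → |·| = √(1²+1²) = √2 ≈ 1.4142, ∠ = arctan(1/1) ≈ 45.00°
pole (s+80): 80 + j1 → |·| = √(80²+1²) = √6401 ≈ 80.006, ∠ = arctan(1/80) ≈ 0.72°
pole at origin: |s| = 1, ∠ = 90.00° (in denominator)
∠H = 0.23° − 135.72° = -135.49°

-135.5°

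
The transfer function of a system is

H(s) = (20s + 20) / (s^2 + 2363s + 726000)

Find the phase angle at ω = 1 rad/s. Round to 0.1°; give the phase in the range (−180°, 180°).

44.8°

Substitute s = j1:
Numerator: 20(j1) + 20 = 20 + j20
Denominator: (j1)^2 + 2363(j1) + 726000 = 725999 + j2363
|N| = √(20² + 20²) ≈ 28.284, ∠N ≈ 45.00°
|D| = √(725999² + 2363²) ≈ 7.26e+05, ∠D ≈ 0.19°
∠H = 45.00° − 0.19° = 44.81°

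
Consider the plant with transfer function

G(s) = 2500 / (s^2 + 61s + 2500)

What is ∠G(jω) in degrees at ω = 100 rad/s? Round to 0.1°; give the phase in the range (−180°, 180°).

-140.9°

At s = jω = j100:
quadratic: (j100)² + 61·j100 + 2500 = -7500 + j6100 → |·| ≈ 9667.5, ∠ ≈ 140.88°
∠G = 0.00° − 140.88° = -140.88°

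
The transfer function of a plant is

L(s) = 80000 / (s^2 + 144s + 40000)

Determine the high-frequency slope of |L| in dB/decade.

Each pole contributes −20 dB/decade at high frequency; each zero contributes +20 dB/decade.
Net: 0 zero(s) − 2 pole(s) → -40 dB/decade.

-40 dB/decade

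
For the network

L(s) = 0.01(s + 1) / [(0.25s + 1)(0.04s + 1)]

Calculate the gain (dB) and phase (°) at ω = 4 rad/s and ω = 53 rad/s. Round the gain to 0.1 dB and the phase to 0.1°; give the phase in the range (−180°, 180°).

ω = 4: -30.8 dB, 21.9°; ω = 53: -35.4 dB, -61.5°

At ω = 4 rad/s:
zero (1 + j4·1) = 1 + j4 → |·| ≈ 4.1231, ∠ ≈ 75.96°
pole (1 + j4·0.25) = 1 + j1 → |·| ≈ 1.4142, ∠ ≈ 45.00°
pole (1 + j4·0.04) = 1 + j0.16 → |·| ≈ 1.0127, ∠ ≈ 9.09°
|L| = 0.01 · 4.1231 / (1.4142 · 1.0127) ≈ 0.028789
Gain = 20 log₁₀(0.028789) ≈ -30.82 dB
∠L = (75.96°) − (45.00° + 9.09°) = 21.87°

At ω = 53 rad/s:
zero (1 + j53·1) = 1 + j53 → |·| ≈ 53.009, ∠ ≈ 88.92°
pole (1 + j53·0.25) = 1 + j13.25 → |·| ≈ 13.288, ∠ ≈ 85.68°
pole (1 + j53·0.04) = 1 + j2.12 → |·| ≈ 2.344, ∠ ≈ 64.75°
|L| = 0.01 · 53.009 / (13.288 · 2.344) ≈ 0.017019
Gain = 20 log₁₀(0.017019) ≈ -35.38 dB
∠L = (88.92°) − (85.68° + 64.75°) = -61.51°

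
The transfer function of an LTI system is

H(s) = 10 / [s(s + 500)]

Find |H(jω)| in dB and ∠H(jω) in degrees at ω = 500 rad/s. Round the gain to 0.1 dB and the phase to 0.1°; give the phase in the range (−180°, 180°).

At s = jω = j500:
pole (s+500): 500 + j500 → |·| = √(500²+500²) = √500000 ≈ 707.11, ∠ = arctan(500/500) ≈ 45.00°
pole at origin: |s| = 500, ∠ = 90.00° (in denominator)
|H| = 10 / 3.5356e+05 ≈ 2.8284e-05
Gain = 20 log₁₀(2.8284e-05) ≈ -90.97 dB
∠H = 0.00° − 135.00° = -135.00°

-91.0 dB, -135.0°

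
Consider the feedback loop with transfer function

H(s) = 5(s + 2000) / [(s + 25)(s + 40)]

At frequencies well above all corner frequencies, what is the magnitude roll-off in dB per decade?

-20 dB/decade

Each pole contributes −20 dB/decade at high frequency; each zero contributes +20 dB/decade.
Net: 1 zero(s) − 2 pole(s) → -20 dB/decade.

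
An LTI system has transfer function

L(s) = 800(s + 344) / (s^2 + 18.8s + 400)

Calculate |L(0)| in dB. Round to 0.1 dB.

56.8 dB

L(0) = 800·344 / 400 = 688
20 log₁₀(688) ≈ 56.75 dB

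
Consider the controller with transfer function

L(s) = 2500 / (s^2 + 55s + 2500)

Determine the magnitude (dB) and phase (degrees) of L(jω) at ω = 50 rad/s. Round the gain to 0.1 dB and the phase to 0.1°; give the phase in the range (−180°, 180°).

-0.8 dB, -90.0°

At s = jω = j50:
quadratic: (j50)² + 55·j50 + 2500 = 0 + j2750 → |·| ≈ 2750, ∠ ≈ 90.00°
|L| = 2500 / 2750 ≈ 0.90909
Gain = 20 log₁₀(0.90909) ≈ -0.83 dB
∠L = 0.00° − 90.00° = -90.00°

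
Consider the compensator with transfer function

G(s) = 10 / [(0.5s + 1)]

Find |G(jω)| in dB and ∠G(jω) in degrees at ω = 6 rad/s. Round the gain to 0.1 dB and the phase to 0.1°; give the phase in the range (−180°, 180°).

At ω = 6 rad/s:
pole (1 + j6·0.5) = 1 + j3 → |·| ≈ 3.1623, ∠ ≈ 71.57°
|G| = 10 · 1 / (3.1623) ≈ 3.1623
Gain = 20 log₁₀(3.1623) ≈ 10.00 dB
∠G = (0°) − (71.57°) = -71.57°

10.0 dB, -71.6°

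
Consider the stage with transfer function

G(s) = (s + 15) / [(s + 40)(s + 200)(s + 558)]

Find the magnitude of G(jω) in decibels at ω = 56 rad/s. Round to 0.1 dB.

-102.8 dB

At s = jω = j56:
zero (s+15): 15 + j56 → |·| = √(15²+56²) = √3361 ≈ 57.974, ∠ = arctan(56/15) ≈ 75.00°
pole (s+40): 40 + j56 → |·| = √(40²+56²) = √4736 ≈ 68.819, ∠ = arctan(56/40) ≈ 54.46°
pole (s+200): 200 + j56 → |·| = √(200²+56²) = √43136 ≈ 207.69, ∠ = arctan(56/200) ≈ 15.64°
pole (s+558): 558 + j56 → |·| = √(558²+56²) = √314500 ≈ 560.8, ∠ = arctan(56/558) ≈ 5.73°
|G| = 1 · 57.974 / 8.0155e+06 ≈ 7.2327e-06
Gain = 20 log₁₀(7.2327e-06) ≈ -102.81 dB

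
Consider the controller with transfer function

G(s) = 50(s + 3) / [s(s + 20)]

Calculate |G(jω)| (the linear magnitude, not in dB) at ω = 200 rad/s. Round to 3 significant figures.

0.249

At s = jω = j200:
zero (s+3): 3 + j200 → |·| = √(3²+200²) = √40009 ≈ 200.02, ∠ = arctan(200/3) ≈ 89.14°
pole (s+20): 20 + j200 → |·| = √(20²+200²) = √40400 ≈ 201, ∠ = arctan(200/20) ≈ 84.29°
pole at origin: |s| = 200, ∠ = 90.00° (in denominator)
|G| = 50 · 200.02 / 40200 ≈ 0.24878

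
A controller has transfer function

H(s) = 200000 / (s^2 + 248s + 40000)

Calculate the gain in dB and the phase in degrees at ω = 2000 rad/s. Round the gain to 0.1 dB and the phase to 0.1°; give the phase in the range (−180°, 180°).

At s = jω = j2000:
quadratic: (j2000)² + 248·j2000 + 40000 = -3960000 + j496000 → |·| ≈ 3.9909e+06, ∠ ≈ 172.86°
|H| = 200000 / 3.9909e+06 ≈ 0.050114
Gain = 20 log₁₀(0.050114) ≈ -26.00 dB
∠H = 0.00° − 172.86° = -172.86°

-26.0 dB, -172.9°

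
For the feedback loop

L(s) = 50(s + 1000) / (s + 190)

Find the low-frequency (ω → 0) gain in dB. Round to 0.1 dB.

48.4 dB

L(0) = 50·1000 / (190) ≈ 263.16
20 log₁₀(263.16) ≈ 48.40 dB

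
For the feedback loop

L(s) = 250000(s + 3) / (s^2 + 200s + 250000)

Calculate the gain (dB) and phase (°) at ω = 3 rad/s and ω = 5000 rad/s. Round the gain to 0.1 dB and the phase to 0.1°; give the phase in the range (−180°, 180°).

ω = 3: 12.6 dB, 44.9°; ω = 5000: 34.1 dB, -87.7°

At s = jω = j3:
zero (s+3): 3 + j3 → |·| = √(3²+3²) = √18 ≈ 4.2426, ∠ = arctan(3/3) ≈ 45.00°
quadratic: (j3)² + 200·j3 + 250000 = 249991 + j600 → |·| ≈ 2.4999e+05, ∠ ≈ 0.14°
|L| = 250000 · 4.2426 / 2.4999e+05 ≈ 4.2428
Gain = 20 log₁₀(4.2428) ≈ 12.55 dB
∠L = 45.00° − 0.14° = 44.86°

At s = jω = j5000:
zero (s+3): 3 + j5000 → |·| = √(3²+5000²) = √25000009 ≈ 5000, ∠ = arctan(5000/3) ≈ 89.97°
quadratic: (j5000)² + 200·j5000 + 250000 = -24750000 + j1000000 → |·| ≈ 2.477e+07, ∠ ≈ 177.69°
|L| = 250000 · 5000 / 2.477e+07 ≈ 50.464
Gain = 20 log₁₀(50.464) ≈ 34.06 dB
∠L = 89.97° − 177.69° = -87.72°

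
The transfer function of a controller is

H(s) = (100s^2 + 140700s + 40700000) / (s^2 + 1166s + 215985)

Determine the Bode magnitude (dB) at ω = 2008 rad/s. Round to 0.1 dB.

Substitute s = j2008:
Numerator: 100(j2008)^2 + 140700(j2008) + 40700000 = -362506400 + j282525600
Denominator: (j2008)^2 + 1166(j2008) + 215985 = -3816079 + j2341328
|N| = √(362506400² + 282525600²) ≈ 4.596e+08, ∠N ≈ 142.07°
|D| = √(3816079² + 2341328²) ≈ 4.4771e+06, ∠D ≈ 148.47°
|H| = 4.596e+08 / 4.4771e+06 ≈ 102.66
Gain = 20 log₁₀(102.66) ≈ 40.23 dB

40.2 dB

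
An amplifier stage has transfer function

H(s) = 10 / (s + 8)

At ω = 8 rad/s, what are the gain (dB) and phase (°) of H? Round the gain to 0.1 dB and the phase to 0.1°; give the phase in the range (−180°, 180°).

-1.1 dB, -45.0°

Substitute s = j8:
Numerator: 10 = 10 + j0
Denominator: (j8) + 8 = 8 + j8
|N| = √(10² + 0²) ≈ 10, ∠N ≈ 0.00°
|D| = √(8² + 8²) ≈ 11.314, ∠D ≈ 45.00°
|H| = 10 / 11.314 ≈ 0.88386
Gain = 20 log₁₀(0.88386) ≈ -1.07 dB
∠H = 0.00° − 45.00° = -45.00°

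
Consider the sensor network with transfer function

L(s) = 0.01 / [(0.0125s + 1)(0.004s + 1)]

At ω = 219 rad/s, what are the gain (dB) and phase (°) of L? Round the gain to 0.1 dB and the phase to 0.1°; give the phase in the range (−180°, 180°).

At ω = 219 rad/s:
pole (1 + j219·0.0125) = 1 + j2.7375 → |·| ≈ 2.9144, ∠ ≈ 69.93°
pole (1 + j219·0.004) = 1 + j0.876 → |·| ≈ 1.3294, ∠ ≈ 41.22°
|L| = 0.01 · 1 / (2.9144 · 1.3294) ≈ 0.002581
Gain = 20 log₁₀(0.002581) ≈ -51.76 dB
∠L = (0°) − (69.93° + 41.22°) = -111.15°

-51.8 dB, -111.2°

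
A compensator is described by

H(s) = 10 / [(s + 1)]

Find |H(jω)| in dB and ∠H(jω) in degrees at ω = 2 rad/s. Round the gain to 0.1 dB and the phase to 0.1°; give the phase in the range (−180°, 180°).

At ω = 2 rad/s:
pole (1 + j2·1) = 1 + j2 → |·| ≈ 2.2361, ∠ ≈ 63.43°
|H| = 10 · 1 / (2.2361) ≈ 4.4721
Gain = 20 log₁₀(4.4721) ≈ 13.01 dB
∠H = (0°) − (63.43°) = -63.43°

13.0 dB, -63.4°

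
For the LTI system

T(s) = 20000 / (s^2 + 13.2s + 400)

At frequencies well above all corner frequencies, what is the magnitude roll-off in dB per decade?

Each pole contributes −20 dB/decade at high frequency; each zero contributes +20 dB/decade.
Net: 0 zero(s) − 2 pole(s) → -40 dB/decade.

-40 dB/decade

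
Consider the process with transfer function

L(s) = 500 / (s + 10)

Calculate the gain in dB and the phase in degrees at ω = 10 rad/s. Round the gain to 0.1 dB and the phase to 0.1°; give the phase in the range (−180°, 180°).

31.0 dB, -45.0°

Substitute s = j10:
Numerator: 500 = 500 + j0
Denominator: (j10) + 10 = 10 + j10
|N| = √(500² + 0²) ≈ 500, ∠N ≈ 0.00°
|D| = √(10² + 10²) ≈ 14.142, ∠D ≈ 45.00°
|L| = 500 / 14.142 ≈ 35.356
Gain = 20 log₁₀(35.356) ≈ 30.97 dB
∠L = 0.00° − 45.00° = -45.00°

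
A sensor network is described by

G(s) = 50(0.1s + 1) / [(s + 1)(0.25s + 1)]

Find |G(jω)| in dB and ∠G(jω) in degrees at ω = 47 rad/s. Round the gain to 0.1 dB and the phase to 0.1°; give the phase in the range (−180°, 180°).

At ω = 47 rad/s:
zero (1 + j47·0.1) = 1 + j4.7 → |·| ≈ 4.8052, ∠ ≈ 77.99°
pole (1 + j47·1) = 1 + j47 → |·| ≈ 47.011, ∠ ≈ 88.78°
pole (1 + j47·0.25) = 1 + j11.75 → |·| ≈ 11.792, ∠ ≈ 85.14°
|G| = 50 · 4.8052 / (47.011 · 11.792) ≈ 0.43341
Gain = 20 log₁₀(0.43341) ≈ -7.26 dB
∠G = (77.99°) − (88.78° + 85.14°) = -95.93°

-7.3 dB, -95.9°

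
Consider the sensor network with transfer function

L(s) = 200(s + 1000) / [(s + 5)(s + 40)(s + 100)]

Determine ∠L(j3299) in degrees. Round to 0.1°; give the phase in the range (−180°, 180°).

At s = jω = j3299:
zero (s+1000): 1000 + j3299 → |·| = √(1000²+3299²) = √11883401 ≈ 3447.2, ∠ = arctan(3299/1000) ≈ 73.14°
pole (s+5): 5 + j3299 → |·| = √(5²+3299²) = √10883426 ≈ 3299, ∠ = arctan(3299/5) ≈ 89.91°
pole (s+40): 40 + j3299 → |·| = √(40²+3299²) = √10885001 ≈ 3299.2, ∠ = arctan(3299/40) ≈ 89.31°
pole (s+100): 100 + j3299 → |·| = √(100²+3299²) = √10893401 ≈ 3300.5, ∠ = arctan(3299/100) ≈ 88.26°
∠L = 73.14° − 267.48° = -194.34° ≡ 165.66° (principal value)

165.7°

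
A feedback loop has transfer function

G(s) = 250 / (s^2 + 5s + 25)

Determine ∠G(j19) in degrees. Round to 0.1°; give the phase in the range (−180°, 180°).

At s = jω = j19:
quadratic: (j19)² + 5·j19 + 25 = -336 + j95 → |·| ≈ 349.17, ∠ ≈ 164.21°
∠G = 0.00° − 164.21° = -164.21°

-164.2°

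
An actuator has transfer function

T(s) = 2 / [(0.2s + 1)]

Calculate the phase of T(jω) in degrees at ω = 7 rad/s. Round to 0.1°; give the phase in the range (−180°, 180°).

-54.5°

At ω = 7 rad/s:
pole (1 + j7·0.2) = 1 + j1.4 → |·| ≈ 1.7205, ∠ ≈ 54.46°
∠T = (0°) − (54.46°) = -54.46°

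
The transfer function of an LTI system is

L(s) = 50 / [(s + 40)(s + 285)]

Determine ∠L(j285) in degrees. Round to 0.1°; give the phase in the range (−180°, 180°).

-127.0°

At s = jω = j285:
pole (s+40): 40 + j285 → |·| = √(40²+285²) = √82825 ≈ 287.79, ∠ = arctan(285/40) ≈ 82.01°
pole (s+285): 285 + j285 → |·| = √(285²+285²) = √162450 ≈ 403.05, ∠ = arctan(285/285) ≈ 45.00°
∠L = 0.00° − 127.01° = -127.01°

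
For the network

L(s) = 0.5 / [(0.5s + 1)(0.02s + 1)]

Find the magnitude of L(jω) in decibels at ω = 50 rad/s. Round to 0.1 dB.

At ω = 50 rad/s:
pole (1 + j50·0.5) = 1 + j25 → |·| ≈ 25.02, ∠ ≈ 87.71°
pole (1 + j50·0.02) = 1 + j1 → |·| ≈ 1.4142, ∠ ≈ 45.00°
|L| = 0.5 · 1 / (25.02 · 1.4142) ≈ 0.014131
Gain = 20 log₁₀(0.014131) ≈ -37.00 dB

-37.0 dB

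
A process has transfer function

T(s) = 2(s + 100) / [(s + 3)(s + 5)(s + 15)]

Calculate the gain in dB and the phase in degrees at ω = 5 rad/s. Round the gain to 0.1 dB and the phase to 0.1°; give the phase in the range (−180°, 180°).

-10.3 dB, -119.6°

At s = jω = j5:
zero (s+100): 100 + j5 → |·| = √(100²+5²) = √10025 ≈ 100.12, ∠ = arctan(5/100) ≈ 2.86°
pole (s+3): 3 + j5 → |·| = √(3²+5²) = √34 ≈ 5.831, ∠ = arctan(5/3) ≈ 59.04°
pole (s+5): 5 + j5 → |·| = √(5²+5²) = √50 ≈ 7.0711, ∠ = arctan(5/5) ≈ 45.00°
pole (s+15): 15 + j5 → |·| = √(15²+5²) = √250 ≈ 15.811, ∠ = arctan(5/15) ≈ 18.43°
|T| = 2 · 100.12 / 651.91 ≈ 0.30716
Gain = 20 log₁₀(0.30716) ≈ -10.25 dB
∠T = 2.86° − 122.47° = -119.61°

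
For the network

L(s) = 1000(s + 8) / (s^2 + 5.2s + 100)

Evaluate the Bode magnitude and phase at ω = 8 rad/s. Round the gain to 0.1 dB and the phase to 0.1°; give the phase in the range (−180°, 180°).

At s = jω = j8:
zero (s+8): 8 + j8 → |·| = √(8²+8²) = √128 ≈ 11.314, ∠ = arctan(8/8) ≈ 45.00°
quadratic: (j8)² + 5.2·j8 + 100 = 36 + j41.6 → |·| ≈ 55.014, ∠ ≈ 49.13°
|L| = 1000 · 11.314 / 55.014 ≈ 205.66
Gain = 20 log₁₀(205.66) ≈ 46.26 dB
∠L = 45.00° − 49.13° = -4.13°

46.3 dB, -4.1°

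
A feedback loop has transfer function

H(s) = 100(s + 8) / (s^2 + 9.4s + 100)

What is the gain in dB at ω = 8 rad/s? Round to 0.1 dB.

At s = jω = j8:
zero (s+8): 8 + j8 → |·| = √(8²+8²) = √128 ≈ 11.314, ∠ = arctan(8/8) ≈ 45.00°
quadratic: (j8)² + 9.4·j8 + 100 = 36 + j75.2 → |·| ≈ 83.373, ∠ ≈ 64.42°
|H| = 100 · 11.314 / 83.373 ≈ 13.57
Gain = 20 log₁₀(13.57) ≈ 22.65 dB

22.7 dB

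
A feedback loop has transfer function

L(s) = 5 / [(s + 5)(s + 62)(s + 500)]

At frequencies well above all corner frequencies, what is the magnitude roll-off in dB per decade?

-60 dB/decade

Each pole contributes −20 dB/decade at high frequency; each zero contributes +20 dB/decade.
Net: 0 zero(s) − 3 pole(s) → -60 dB/decade.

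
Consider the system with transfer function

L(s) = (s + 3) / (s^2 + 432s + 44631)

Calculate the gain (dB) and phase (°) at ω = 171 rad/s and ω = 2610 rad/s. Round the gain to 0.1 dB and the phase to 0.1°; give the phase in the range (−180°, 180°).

ω = 171: -52.9 dB, 10.8°; ω = 2610: -68.4 dB, -80.6°

Substitute s = j171:
Numerator: (j171) + 3 = 3 + j171
Denominator: (j171)^2 + 432(j171) + 44631 = 15390 + j73872
|N| = √(3² + 171²) ≈ 171.03, ∠N ≈ 88.99°
|D| = √(15390² + 73872²) ≈ 75458, ∠D ≈ 78.23°
|L| = 171.03 / 75458 ≈ 0.0022666
Gain = 20 log₁₀(0.0022666) ≈ -52.89 dB
∠L = 88.99° − 78.23° = 10.76°

Substitute s = j2610:
Numerator: (j2610) + 3 = 3 + j2610
Denominator: (j2610)^2 + 432(j2610) + 44631 = -6767469 + j1127520
|N| = √(3² + 2610²) ≈ 2610, ∠N ≈ 89.93°
|D| = √(6767469² + 1127520²) ≈ 6.8608e+06, ∠D ≈ 170.54°
|L| = 2610 / 6.8608e+06 ≈ 0.00038042
Gain = 20 log₁₀(0.00038042) ≈ -68.39 dB
∠L = 89.93° − 170.54° = -80.61°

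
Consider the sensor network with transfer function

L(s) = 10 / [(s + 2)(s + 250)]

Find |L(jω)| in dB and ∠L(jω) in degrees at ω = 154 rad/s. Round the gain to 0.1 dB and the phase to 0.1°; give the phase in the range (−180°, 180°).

At s = jω = j154:
pole (s+2): 2 + j154 → |·| = √(2²+154²) = √23720 ≈ 154.01, ∠ = arctan(154/2) ≈ 89.26°
pole (s+250): 250 + j154 → |·| = √(250²+154²) = √86216 ≈ 293.63, ∠ = arctan(154/250) ≈ 31.63°
|L| = 10 / 45222 ≈ 0.00022113
Gain = 20 log₁₀(0.00022113) ≈ -73.11 dB
∠L = 0.00° − 120.89° = -120.89°

-73.1 dB, -120.9°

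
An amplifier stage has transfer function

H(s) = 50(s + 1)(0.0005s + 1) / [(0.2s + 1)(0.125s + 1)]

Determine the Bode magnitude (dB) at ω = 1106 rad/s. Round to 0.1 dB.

6.3 dB

At ω = 1106 rad/s:
zero (1 + j1106·1) = 1 + j1106 → |·| ≈ 1106, ∠ ≈ 89.95°
zero (1 + j1106·0.0005) = 1 + j0.553 → |·| ≈ 1.1427, ∠ ≈ 28.94°
pole (1 + j1106·0.2) = 1 + j221.2 → |·| ≈ 221.2, ∠ ≈ 89.74°
pole (1 + j1106·0.125) = 1 + j138.25 → |·| ≈ 138.25, ∠ ≈ 89.59°
|H| = 50 · 1106 · 1.1427 / (221.2 · 138.25) ≈ 2.0664
Gain = 20 log₁₀(2.0664) ≈ 6.30 dB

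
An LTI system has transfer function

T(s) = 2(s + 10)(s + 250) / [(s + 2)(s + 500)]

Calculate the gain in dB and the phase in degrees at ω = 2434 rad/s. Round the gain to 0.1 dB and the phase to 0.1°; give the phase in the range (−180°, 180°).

5.9 dB, 5.6°

At s = jω = j2434:
zero (s+10): 10 + j2434 → |·| = √(10²+2434²) = √5924456 ≈ 2434, ∠ = arctan(2434/10) ≈ 89.76°
zero (s+250): 250 + j2434 → |·| = √(250²+2434²) = √5986856 ≈ 2446.8, ∠ = arctan(2434/250) ≈ 84.14°
pole (s+2): 2 + j2434 → |·| = √(2²+2434²) = √5924360 ≈ 2434, ∠ = arctan(2434/2) ≈ 89.95°
pole (s+500): 500 + j2434 → |·| = √(500²+2434²) = √6174356 ≈ 2484.8, ∠ = arctan(2434/500) ≈ 78.39°
|T| = 2 · 5.9555e+06 / 6.048e+06 ≈ 1.9694
Gain = 20 log₁₀(1.9694) ≈ 5.89 dB
∠T = 173.90° − 168.34° = 5.56°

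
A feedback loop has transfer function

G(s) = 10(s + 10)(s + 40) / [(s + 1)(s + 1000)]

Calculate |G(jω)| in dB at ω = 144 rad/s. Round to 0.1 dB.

At s = jω = j144:
zero (s+10): 10 + j144 → |·| = √(10²+144²) = √20836 ≈ 144.35, ∠ = arctan(144/10) ≈ 86.03°
zero (s+40): 40 + j144 → |·| = √(40²+144²) = √22336 ≈ 149.45, ∠ = arctan(144/40) ≈ 74.48°
pole (s+1): 1 + j144 → |·| = √(1²+144²) = √20737 ≈ 144, ∠ = arctan(144/1) ≈ 89.60°
pole (s+1000): 1000 + j144 → |·| = √(1000²+144²) = √1020736 ≈ 1010.3, ∠ = arctan(144/1000) ≈ 8.19°
|G| = 10 · 21573 / 1.4548e+05 ≈ 1.4829
Gain = 20 log₁₀(1.4829) ≈ 3.42 dB

3.4 dB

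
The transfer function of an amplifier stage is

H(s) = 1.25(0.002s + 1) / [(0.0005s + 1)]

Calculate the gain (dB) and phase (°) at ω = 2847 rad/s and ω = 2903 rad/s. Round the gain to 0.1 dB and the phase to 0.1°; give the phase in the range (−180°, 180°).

At ω = 2847 rad/s:
zero (1 + j2847·0.002) = 1 + j5.694 → |·| ≈ 5.7811, ∠ ≈ 80.04°
pole (1 + j2847·0.0005) = 1 + j1.4235 → |·| ≈ 1.7396, ∠ ≈ 54.91°
|H| = 1.25 · 5.7811 / (1.7396) ≈ 4.154
Gain = 20 log₁₀(4.154) ≈ 12.37 dB
∠H = (80.04°) − (54.91°) = 25.13°

At ω = 2903 rad/s:
zero (1 + j2903·0.002) = 1 + j5.806 → |·| ≈ 5.8915, ∠ ≈ 80.23°
pole (1 + j2903·0.0005) = 1 + j1.4515 → |·| ≈ 1.7626, ∠ ≈ 55.44°
|H| = 1.25 · 5.8915 / (1.7626) ≈ 4.1781
Gain = 20 log₁₀(4.1781) ≈ 12.42 dB
∠H = (80.23°) − (55.44°) = 24.79°

ω = 2847: 12.4 dB, 25.1°; ω = 2903: 12.4 dB, 24.8°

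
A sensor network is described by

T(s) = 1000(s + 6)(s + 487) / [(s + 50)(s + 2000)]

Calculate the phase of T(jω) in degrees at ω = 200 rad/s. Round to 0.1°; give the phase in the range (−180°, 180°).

At s = jω = j200:
zero (s+6): 6 + j200 → |·| = √(6²+200²) = √40036 ≈ 200.09, ∠ = arctan(200/6) ≈ 88.28°
zero (s+487): 487 + j200 → |·| = √(487²+200²) = √277169 ≈ 526.47, ∠ = arctan(200/487) ≈ 22.33°
pole (s+50): 50 + j200 → |·| = √(50²+200²) = √42500 ≈ 206.16, ∠ = arctan(200/50) ≈ 75.96°
pole (s+2000): 2000 + j200 → |·| = √(2000²+200²) = √4040000 ≈ 2010, ∠ = arctan(200/2000) ≈ 5.71°
∠T = 110.61° − 81.67° = 28.94°

28.9°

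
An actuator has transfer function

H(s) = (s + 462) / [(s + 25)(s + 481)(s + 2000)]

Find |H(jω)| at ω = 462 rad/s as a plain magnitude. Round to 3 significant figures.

At s = jω = j462:
zero (s+462): 462 + j462 → |·| = √(462²+462²) = √426888 ≈ 653.37, ∠ = arctan(462/462) ≈ 45.00°
pole (s+25): 25 + j462 → |·| = √(25²+462²) = √214069 ≈ 462.68, ∠ = arctan(462/25) ≈ 86.90°
pole (s+481): 481 + j462 → |·| = √(481²+462²) = √444805 ≈ 666.94, ∠ = arctan(462/481) ≈ 43.85°
pole (s+2000): 2000 + j462 → |·| = √(2000²+462²) = √4213444 ≈ 2052.7, ∠ = arctan(462/2000) ≈ 13.01°
|H| = 1 · 653.37 / 6.3342e+08 ≈ 1.0315e-06

1.03e-06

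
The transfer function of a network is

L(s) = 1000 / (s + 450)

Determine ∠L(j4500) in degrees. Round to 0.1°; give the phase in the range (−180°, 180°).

At s = jω = j4500:
pole (s+450): 450 + j4500 → |·| = √(450²+4500²) = √20452500 ≈ 4522.4, ∠ = arctan(4500/450) ≈ 84.29°
∠L = 0.00° − 84.29° = -84.29°

-84.3°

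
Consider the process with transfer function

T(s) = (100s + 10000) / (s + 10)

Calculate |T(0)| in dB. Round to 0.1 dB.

T(0) = 10000 / 10 = 1000
20 log₁₀(1000) ≈ 60.00 dB

60.0 dB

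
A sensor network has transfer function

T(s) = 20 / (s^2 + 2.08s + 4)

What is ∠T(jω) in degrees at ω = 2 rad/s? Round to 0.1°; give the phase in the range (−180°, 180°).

At s = jω = j2:
quadratic: (j2)² + 2.08·j2 + 4 = 0 + j4.16 → |·| ≈ 4.16, ∠ ≈ 90.00°
∠T = 0.00° − 90.00° = -90.00°

-90.0°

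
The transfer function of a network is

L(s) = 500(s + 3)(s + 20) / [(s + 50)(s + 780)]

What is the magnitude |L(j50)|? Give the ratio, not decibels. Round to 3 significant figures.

At s = jω = j50:
zero (s+3): 3 + j50 → |·| = √(3²+50²) = √2509 ≈ 50.09, ∠ = arctan(50/3) ≈ 86.57°
zero (s+20): 20 + j50 → |·| = √(20²+50²) = √2900 ≈ 53.852, ∠ = arctan(50/20) ≈ 68.20°
pole (s+50): 50 + j50 → |·| = √(50²+50²) = √5000 ≈ 70.711, ∠ = arctan(50/50) ≈ 45.00°
pole (s+780): 780 + j50 → |·| = √(780²+50²) = √610900 ≈ 781.6, ∠ = arctan(50/780) ≈ 3.67°
|L| = 500 · 2697.4 / 55268 ≈ 24.403

24.4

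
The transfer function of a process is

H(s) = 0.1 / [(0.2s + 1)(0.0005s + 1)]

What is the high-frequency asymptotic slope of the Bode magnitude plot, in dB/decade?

-40 dB/decade

Each pole contributes −20 dB/decade at high frequency; each zero contributes +20 dB/decade.
Net: 0 zero(s) − 2 pole(s) → -40 dB/decade.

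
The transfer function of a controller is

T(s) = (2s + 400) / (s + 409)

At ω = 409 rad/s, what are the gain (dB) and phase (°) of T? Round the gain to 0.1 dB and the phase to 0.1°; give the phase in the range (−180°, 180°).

3.9 dB, 18.9°

Substitute s = j409:
Numerator: 2(j409) + 400 = 400 + j818
Denominator: (j409) + 409 = 409 + j409
|N| = √(400² + 818²) ≈ 910.56, ∠N ≈ 63.94°
|D| = √(409² + 409²) ≈ 578.41, ∠D ≈ 45.00°
|T| = 910.56 / 578.41 ≈ 1.5742
Gain = 20 log₁₀(1.5742) ≈ 3.94 dB
∠T = 63.94° − 45.00° = 18.94°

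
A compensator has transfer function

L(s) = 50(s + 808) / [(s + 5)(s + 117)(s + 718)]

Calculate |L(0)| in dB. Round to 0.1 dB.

L(0) = 50·808 / (5·117·718) ≈ 0.096184
20 log₁₀(0.096184) ≈ -20.34 dB

-20.3 dB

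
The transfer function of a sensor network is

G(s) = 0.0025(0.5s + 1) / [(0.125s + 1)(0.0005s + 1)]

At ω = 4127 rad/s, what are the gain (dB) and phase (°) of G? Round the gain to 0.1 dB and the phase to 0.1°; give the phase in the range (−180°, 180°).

-47.2 dB, -64.1°

At ω = 4127 rad/s:
zero (1 + j4127·0.5) = 1 + j2063.5 → |·| ≈ 2063.5, ∠ ≈ 89.97°
pole (1 + j4127·0.125) = 1 + j515.875 → |·| ≈ 515.88, ∠ ≈ 89.89°
pole (1 + j4127·0.0005) = 1 + j2.0635 → |·| ≈ 2.293, ∠ ≈ 64.14°
|G| = 0.0025 · 2063.5 / (515.88 · 2.293) ≈ 0.0043611
Gain = 20 log₁₀(0.0043611) ≈ -47.21 dB
∠G = (89.97°) − (89.89° + 64.14°) = -64.06°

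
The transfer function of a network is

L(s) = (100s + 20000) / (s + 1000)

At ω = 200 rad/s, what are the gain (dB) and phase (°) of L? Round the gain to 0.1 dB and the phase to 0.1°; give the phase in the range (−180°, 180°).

28.9 dB, 33.7°

Substitute s = j200:
Numerator: 100(j200) + 20000 = 20000 + j20000
Denominator: (j200) + 1000 = 1000 + j200
|N| = √(20000² + 20000²) ≈ 28284, ∠N ≈ 45.00°
|D| = √(1000² + 200²) ≈ 1019.8, ∠D ≈ 11.31°
|L| = 28284 / 1019.8 ≈ 27.735
Gain = 20 log₁₀(27.735) ≈ 28.86 dB
∠L = 45.00° − 11.31° = 33.69°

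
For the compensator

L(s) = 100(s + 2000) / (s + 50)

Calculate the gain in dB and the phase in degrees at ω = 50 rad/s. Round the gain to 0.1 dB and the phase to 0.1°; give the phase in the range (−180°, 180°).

69.0 dB, -43.6°

At s = jω = j50:
zero (s+2000): 2000 + j50 → |·| = √(2000²+50²) = √4002500 ≈ 2000.6, ∠ = arctan(50/2000) ≈ 1.43°
pole (s+50): 50 + j50 → |·| = √(50²+50²) = √5000 ≈ 70.711, ∠ = arctan(50/50) ≈ 45.00°
|L| = 100 · 2000.6 / 70.711 ≈ 2829.3
Gain = 20 log₁₀(2829.3) ≈ 69.03 dB
∠L = 1.43° − 45.00° = -43.57°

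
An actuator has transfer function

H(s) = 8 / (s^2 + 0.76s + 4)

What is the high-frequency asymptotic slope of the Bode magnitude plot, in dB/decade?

-40 dB/decade

Each pole contributes −20 dB/decade at high frequency; each zero contributes +20 dB/decade.
Net: 0 zero(s) − 2 pole(s) → -40 dB/decade.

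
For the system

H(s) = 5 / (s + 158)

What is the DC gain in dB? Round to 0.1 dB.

H(0) = 5 / (158) ≈ 0.031646
20 log₁₀(0.031646) ≈ -29.99 dB

-30.0 dB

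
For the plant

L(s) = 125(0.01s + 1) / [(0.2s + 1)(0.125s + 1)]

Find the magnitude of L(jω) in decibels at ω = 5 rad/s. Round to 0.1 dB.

37.5 dB

At ω = 5 rad/s:
zero (1 + j5·0.01) = 1 + j0.05 → |·| ≈ 1.0012, ∠ ≈ 2.86°
pole (1 + j5·0.2) = 1 + j1 → |·| ≈ 1.4142, ∠ ≈ 45.00°
pole (1 + j5·0.125) = 1 + j0.625 → |·| ≈ 1.1792, ∠ ≈ 32.01°
|L| = 125 · 1.0012 / (1.4142 · 1.1792) ≈ 75.047
Gain = 20 log₁₀(75.047) ≈ 37.51 dB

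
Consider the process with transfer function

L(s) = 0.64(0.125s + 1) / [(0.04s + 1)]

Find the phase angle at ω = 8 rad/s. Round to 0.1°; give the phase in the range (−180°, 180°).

27.3°

At ω = 8 rad/s:
zero (1 + j8·0.125) = 1 + j1 → |·| ≈ 1.4142, ∠ ≈ 45.00°
pole (1 + j8·0.04) = 1 + j0.32 → |·| ≈ 1.05, ∠ ≈ 17.74°
∠L = (45.00°) − (17.74°) = 27.26°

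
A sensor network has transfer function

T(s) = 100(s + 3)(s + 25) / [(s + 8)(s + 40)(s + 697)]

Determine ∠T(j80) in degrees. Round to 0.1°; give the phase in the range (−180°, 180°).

6.2°

At s = jω = j80:
zero (s+3): 3 + j80 → |·| = √(3²+80²) = √6409 ≈ 80.056, ∠ = arctan(80/3) ≈ 87.85°
zero (s+25): 25 + j80 → |·| = √(25²+80²) = √7025 ≈ 83.815, ∠ = arctan(80/25) ≈ 72.65°
pole (s+8): 8 + j80 → |·| = √(8²+80²) = √6464 ≈ 80.399, ∠ = arctan(80/8) ≈ 84.29°
pole (s+40): 40 + j80 → |·| = √(40²+80²) = √8000 ≈ 89.443, ∠ = arctan(80/40) ≈ 63.43°
pole (s+697): 697 + j80 → |·| = √(697²+80²) = √492209 ≈ 701.58, ∠ = arctan(80/697) ≈ 6.55°
∠T = 160.50° − 154.27° = 6.23°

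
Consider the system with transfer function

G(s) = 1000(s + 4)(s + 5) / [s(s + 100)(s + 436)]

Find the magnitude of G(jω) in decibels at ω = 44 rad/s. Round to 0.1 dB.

-0.6 dB

At s = jω = j44:
zero (s+4): 4 + j44 → |·| = √(4²+44²) = √1952 ≈ 44.181, ∠ = arctan(44/4) ≈ 84.81°
zero (s+5): 5 + j44 → |·| = √(5²+44²) = √1961 ≈ 44.283, ∠ = arctan(44/5) ≈ 83.52°
pole (s+100): 100 + j44 → |·| = √(100²+44²) = √11936 ≈ 109.25, ∠ = arctan(44/100) ≈ 23.75°
pole (s+436): 436 + j44 → |·| = √(436²+44²) = √192032 ≈ 438.21, ∠ = arctan(44/436) ≈ 5.76°
pole at origin: |s| = 44, ∠ = 90.00° (in denominator)
|G| = 1000 · 1956.5 / 2.1065e+06 ≈ 0.92879
Gain = 20 log₁₀(0.92879) ≈ -0.64 dB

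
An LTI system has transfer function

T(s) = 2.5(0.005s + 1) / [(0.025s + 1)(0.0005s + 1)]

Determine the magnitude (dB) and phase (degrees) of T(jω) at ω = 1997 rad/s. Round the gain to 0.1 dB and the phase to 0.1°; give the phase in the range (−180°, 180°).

At ω = 1997 rad/s:
zero (1 + j1997·0.005) = 1 + j9.985 → |·| ≈ 10.035, ∠ ≈ 84.28°
pole (1 + j1997·0.025) = 1 + j49.925 → |·| ≈ 49.935, ∠ ≈ 88.85°
pole (1 + j1997·0.0005) = 1 + j0.9985 → |·| ≈ 1.4132, ∠ ≈ 44.96°
|T| = 2.5 · 10.035 / (49.935 · 1.4132) ≈ 0.35551
Gain = 20 log₁₀(0.35551) ≈ -8.98 dB
∠T = (84.28°) − (88.85° + 44.96°) = -49.53°

-9.0 dB, -49.5°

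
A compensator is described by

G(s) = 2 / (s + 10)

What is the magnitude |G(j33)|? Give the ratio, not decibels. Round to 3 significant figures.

0.0580

Substitute s = j33:
Numerator: 2 = 2 + j0
Denominator: (j33) + 10 = 10 + j33
|N| = √(2² + 0²) ≈ 2, ∠N ≈ 0.00°
|D| = √(10² + 33²) ≈ 34.482, ∠D ≈ 73.14°
|G| = 2 / 34.482 ≈ 0.058001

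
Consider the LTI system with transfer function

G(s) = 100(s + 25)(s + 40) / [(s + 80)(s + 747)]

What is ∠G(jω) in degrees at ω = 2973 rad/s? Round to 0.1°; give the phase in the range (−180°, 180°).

At s = jω = j2973:
zero (s+25): 25 + j2973 → |·| = √(25²+2973²) = √8839354 ≈ 2973.1, ∠ = arctan(2973/25) ≈ 89.52°
zero (s+40): 40 + j2973 → |·| = √(40²+2973²) = √8840329 ≈ 2973.3, ∠ = arctan(2973/40) ≈ 89.23°
pole (s+80): 80 + j2973 → |·| = √(80²+2973²) = √8845129 ≈ 2974.1, ∠ = arctan(2973/80) ≈ 88.46°
pole (s+747): 747 + j2973 → |·| = √(747²+2973²) = √9396738 ≈ 3065.4, ∠ = arctan(2973/747) ≈ 75.90°
∠G = 178.75° − 164.36° = 14.39°

14.4°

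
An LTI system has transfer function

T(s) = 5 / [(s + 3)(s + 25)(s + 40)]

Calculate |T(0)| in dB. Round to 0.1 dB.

T(0) = 5 / (3·25·40) ≈ 0.0016667
20 log₁₀(0.0016667) ≈ -55.56 dB

-55.6 dB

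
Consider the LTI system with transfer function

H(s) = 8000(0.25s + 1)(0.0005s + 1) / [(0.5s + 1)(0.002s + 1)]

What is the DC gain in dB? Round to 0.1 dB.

78.1 dB

H(0) = 8000 · 1 / 1 = 8000
20 log₁₀(8000) ≈ 78.06 dB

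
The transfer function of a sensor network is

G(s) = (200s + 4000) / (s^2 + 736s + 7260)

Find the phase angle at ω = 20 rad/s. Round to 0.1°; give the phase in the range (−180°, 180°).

-20.0°

Substitute s = j20:
Numerator: 200(j20) + 4000 = 4000 + j4000
Denominator: (j20)^2 + 736(j20) + 7260 = 6860 + j14720
|N| = √(4000² + 4000²) ≈ 5656.9, ∠N ≈ 45.00°
|D| = √(6860² + 14720²) ≈ 16240, ∠D ≈ 65.01°
∠G = 45.00° − 65.01° = -20.01°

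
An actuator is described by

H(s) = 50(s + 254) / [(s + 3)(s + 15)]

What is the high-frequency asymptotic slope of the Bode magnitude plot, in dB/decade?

-20 dB/decade

Each pole contributes −20 dB/decade at high frequency; each zero contributes +20 dB/decade.
Net: 1 zero(s) − 2 pole(s) → -20 dB/decade.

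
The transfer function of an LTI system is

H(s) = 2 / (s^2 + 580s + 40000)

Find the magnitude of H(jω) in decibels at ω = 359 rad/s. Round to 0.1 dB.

-101.1 dB

Substitute s = j359:
Numerator: 2 = 2 + j0
Denominator: (j359)^2 + 580(j359) + 40000 = -88881 + j208220
|N| = √(2² + 0²) ≈ 2, ∠N ≈ 0.00°
|D| = √(88881² + 208220²) ≈ 2.264e+05, ∠D ≈ 113.12°
|H| = 2 / 2.264e+05 ≈ 8.8339e-06
Gain = 20 log₁₀(8.8339e-06) ≈ -101.08 dB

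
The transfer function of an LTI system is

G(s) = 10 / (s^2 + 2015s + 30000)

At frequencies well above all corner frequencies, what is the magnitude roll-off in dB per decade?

Each pole contributes −20 dB/decade at high frequency; each zero contributes +20 dB/decade.
Net: 0 zero(s) − 2 pole(s) → -40 dB/decade.

-40 dB/decade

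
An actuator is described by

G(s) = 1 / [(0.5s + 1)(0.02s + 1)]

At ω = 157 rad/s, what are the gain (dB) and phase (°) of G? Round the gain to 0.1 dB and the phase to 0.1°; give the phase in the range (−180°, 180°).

At ω = 157 rad/s:
pole (1 + j157·0.5) = 1 + j78.5 → |·| ≈ 78.506, ∠ ≈ 89.27°
pole (1 + j157·0.02) = 1 + j3.14 → |·| ≈ 3.2954, ∠ ≈ 72.33°
|G| = 1 · 1 / (78.506 · 3.2954) ≈ 0.0038654
Gain = 20 log₁₀(0.0038654) ≈ -48.26 dB
∠G = (0°) − (89.27° + 72.33°) = -161.60°

-48.3 dB, -161.6°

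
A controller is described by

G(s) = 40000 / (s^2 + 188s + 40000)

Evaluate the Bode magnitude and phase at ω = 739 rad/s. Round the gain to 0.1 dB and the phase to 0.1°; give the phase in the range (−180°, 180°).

-22.4 dB, -164.7°

At s = jω = j739:
quadratic: (j739)² + 188·j739 + 40000 = -506121 + j138932 → |·| ≈ 5.2484e+05, ∠ ≈ 164.65°
|G| = 40000 / 5.2484e+05 ≈ 0.076214
Gain = 20 log₁₀(0.076214) ≈ -22.36 dB
∠G = 0.00° − 164.65° = -164.65°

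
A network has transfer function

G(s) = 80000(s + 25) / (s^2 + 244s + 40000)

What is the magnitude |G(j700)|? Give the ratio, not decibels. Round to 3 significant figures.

At s = jω = j700:
zero (s+25): 25 + j700 → |·| = √(25²+700²) = √490625 ≈ 700.45, ∠ = arctan(700/25) ≈ 87.95°
quadratic: (j700)² + 244·j700 + 40000 = -450000 + j170800 → |·| ≈ 4.8132e+05, ∠ ≈ 159.22°
|G| = 80000 · 700.45 / 4.8132e+05 ≈ 116.42

116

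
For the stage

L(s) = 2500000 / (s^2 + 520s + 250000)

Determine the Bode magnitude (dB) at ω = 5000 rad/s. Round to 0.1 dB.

-20.0 dB

At s = jω = j5000:
quadratic: (j5000)² + 520·j5000 + 250000 = -24750000 + j2600000 → |·| ≈ 2.4886e+07, ∠ ≈ 174.00°
|L| = 2500000 / 2.4886e+07 ≈ 0.10046
Gain = 20 log₁₀(0.10046) ≈ -19.96 dB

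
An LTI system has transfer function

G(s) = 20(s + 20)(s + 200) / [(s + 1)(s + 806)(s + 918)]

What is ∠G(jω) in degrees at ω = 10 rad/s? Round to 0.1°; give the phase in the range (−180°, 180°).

At s = jω = j10:
zero (s+20): 20 + j10 → |·| = √(20²+10²) = √500 ≈ 22.361, ∠ = arctan(10/20) ≈ 26.57°
zero (s+200): 200 + j10 → |·| = √(200²+10²) = √40100 ≈ 200.25, ∠ = arctan(10/200) ≈ 2.86°
pole (s+1): 1 + j10 → |·| = √(1²+10²) = √101 ≈ 10.05, ∠ = arctan(10/1) ≈ 84.29°
pole (s+806): 806 + j10 → |·| = √(806²+10²) = √649736 ≈ 806.06, ∠ = arctan(10/806) ≈ 0.71°
pole (s+918): 918 + j10 → |·| = √(918²+10²) = √842824 ≈ 918.05, ∠ = arctan(10/918) ≈ 0.62°
∠G = 29.43° − 85.62° = -56.19°

-56.2°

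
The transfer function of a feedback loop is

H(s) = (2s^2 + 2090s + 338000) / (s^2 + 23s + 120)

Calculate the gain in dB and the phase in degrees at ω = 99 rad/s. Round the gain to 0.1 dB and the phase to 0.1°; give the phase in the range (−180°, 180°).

Substitute s = j99:
Numerator: 2(j99)^2 + 2090(j99) + 338000 = 318398 + j206910
Denominator: (j99)^2 + 23(j99) + 120 = -9681 + j2277
|N| = √(318398² + 206910²) ≈ 3.7972e+05, ∠N ≈ 33.02°
|D| = √(9681² + 2277²) ≈ 9945.2, ∠D ≈ 166.76°
|H| = 3.7972e+05 / 9945.2 ≈ 38.181
Gain = 20 log₁₀(38.181) ≈ 31.64 dB
∠H = 33.02° − 166.76° = -133.74°

31.6 dB, -133.7°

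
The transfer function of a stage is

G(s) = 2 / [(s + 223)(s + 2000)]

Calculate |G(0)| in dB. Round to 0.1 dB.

-107.0 dB

G(0) = 2 / (223·2000) ≈ 4.4843e-06
20 log₁₀(4.4843e-06) ≈ -106.97 dB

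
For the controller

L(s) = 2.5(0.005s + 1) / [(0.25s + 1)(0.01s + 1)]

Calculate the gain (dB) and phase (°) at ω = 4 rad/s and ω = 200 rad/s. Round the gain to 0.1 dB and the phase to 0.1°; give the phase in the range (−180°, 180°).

At ω = 4 rad/s:
zero (1 + j4·0.005) = 1 + j0.02 → |·| ≈ 1.0002, ∠ ≈ 1.15°
pole (1 + j4·0.25) = 1 + j1 → |·| ≈ 1.4142, ∠ ≈ 45.00°
pole (1 + j4·0.01) = 1 + j0.04 → |·| ≈ 1.0008, ∠ ≈ 2.29°
|L| = 2.5 · 1.0002 / (1.4142 · 1.0008) ≈ 1.7667
Gain = 20 log₁₀(1.7667) ≈ 4.94 dB
∠L = (1.15°) − (45.00° + 2.29°) = -46.14°

At ω = 200 rad/s:
zero (1 + j200·0.005) = 1 + j1 → |·| ≈ 1.4142, ∠ ≈ 45.00°
pole (1 + j200·0.25) = 1 + j50 → |·| ≈ 50.01, ∠ ≈ 88.85°
pole (1 + j200·0.01) = 1 + j2 → |·| ≈ 2.2361, ∠ ≈ 63.43°
|L| = 2.5 · 1.4142 / (50.01 · 2.2361) ≈ 0.031616
Gain = 20 log₁₀(0.031616) ≈ -30.00 dB
∠L = (45.00°) − (88.85° + 63.43°) = -107.28°

ω = 4: 4.9 dB, -46.1°; ω = 200: -30.0 dB, -107.3°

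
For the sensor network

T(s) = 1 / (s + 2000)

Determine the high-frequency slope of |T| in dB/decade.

Each pole contributes −20 dB/decade at high frequency; each zero contributes +20 dB/decade.
Net: 0 zero(s) − 1 pole(s) → -20 dB/decade.

-20 dB/decade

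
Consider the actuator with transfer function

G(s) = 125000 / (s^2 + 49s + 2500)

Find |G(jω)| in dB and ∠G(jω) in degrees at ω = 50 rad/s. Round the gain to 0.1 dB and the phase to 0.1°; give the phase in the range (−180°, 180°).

34.2 dB, -90.0°

At s = jω = j50:
quadratic: (j50)² + 49·j50 + 2500 = 0 + j2450 → |·| ≈ 2450, ∠ ≈ 90.00°
|G| = 125000 / 2450 ≈ 51.02
Gain = 20 log₁₀(51.02) ≈ 34.15 dB
∠G = 0.00° − 90.00° = -90.00°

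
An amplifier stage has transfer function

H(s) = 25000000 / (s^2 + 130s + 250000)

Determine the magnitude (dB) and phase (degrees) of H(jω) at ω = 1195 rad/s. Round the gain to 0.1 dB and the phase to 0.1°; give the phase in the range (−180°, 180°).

At s = jω = j1195:
quadratic: (j1195)² + 130·j1195 + 250000 = -1178025 + j155350 → |·| ≈ 1.1882e+06, ∠ ≈ 172.49°
|H| = 25000000 / 1.1882e+06 ≈ 21.04
Gain = 20 log₁₀(21.04) ≈ 26.46 dB
∠H = 0.00° − 172.49° = -172.49°

26.5 dB, -172.5°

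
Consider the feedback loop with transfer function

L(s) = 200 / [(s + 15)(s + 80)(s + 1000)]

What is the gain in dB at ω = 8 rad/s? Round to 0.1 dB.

At s = jω = j8:
pole (s+15): 15 + j8 → |·| = √(15²+8²) = √289 ≈ 17, ∠ = arctan(8/15) ≈ 28.07°
pole (s+80): 80 + j8 → |·| = √(80²+8²) = √6464 ≈ 80.399, ∠ = arctan(8/80) ≈ 5.71°
pole (s+1000): 1000 + j8 → |·| = √(1000²+8²) = √1000064 ≈ 1000, ∠ = arctan(8/1000) ≈ 0.46°
|L| = 200 / 1.3668e+06 ≈ 0.00014633
Gain = 20 log₁₀(0.00014633) ≈ -76.69 dB

-76.7 dB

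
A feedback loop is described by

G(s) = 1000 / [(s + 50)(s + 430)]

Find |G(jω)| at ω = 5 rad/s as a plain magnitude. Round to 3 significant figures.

At s = jω = j5:
pole (s+50): 50 + j5 → |·| = √(50²+5²) = √2525 ≈ 50.249, ∠ = arctan(5/50) ≈ 5.71°
pole (s+430): 430 + j5 → |·| = √(430²+5²) = √184925 ≈ 430.03, ∠ = arctan(5/430) ≈ 0.67°
|G| = 1000 / 21609 ≈ 0.046277

0.0463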